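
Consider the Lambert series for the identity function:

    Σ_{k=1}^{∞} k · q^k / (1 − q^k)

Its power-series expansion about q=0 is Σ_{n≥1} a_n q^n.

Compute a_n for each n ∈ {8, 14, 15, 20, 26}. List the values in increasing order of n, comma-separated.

15, 24, 24, 42, 42

d|8:{8,4,2,1}  Σf=8+4+2+1=15
n=14: 1·14 2·7 7·2 14·1  f→[1+2+7+14]=24
[q^15] f(1)=1,f(3)=3,f(5)=5,f(15)=15 ⇒ 24
[q^20] f(20)=20,f(10)=10,f(5)=5,f(4)=4,f(2)=2,f(1)=1 ⇒ 42
d|26:{1,2,13,26}  Σf=1+2+13+26=42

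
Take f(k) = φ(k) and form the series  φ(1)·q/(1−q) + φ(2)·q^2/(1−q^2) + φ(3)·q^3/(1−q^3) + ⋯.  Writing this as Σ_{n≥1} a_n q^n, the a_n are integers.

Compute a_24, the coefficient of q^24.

[q^24] φ(1)=1,φ(2)=1,φ(3)=2,φ(4)=2,φ(6)=2,φ(8)=4,φ(12)=4,φ(24)=8 ⇒ 24

a_24 = 24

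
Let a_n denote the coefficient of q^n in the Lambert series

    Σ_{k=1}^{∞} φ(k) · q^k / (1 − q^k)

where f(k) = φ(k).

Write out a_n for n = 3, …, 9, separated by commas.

n=3: 1·3 3·1  φ→[1+2]=3
d|4:{1,2,4}  Σφ=1+1+2=4
d|5:{5,1}  Σφ=4+1=5
d|6:{6,3,2,1}  Σφ=2+2+1+1=6
q^7  k|7↦φ(k): 1:1 7:6  a_7=7
[q^8] φ(8)=4,φ(4)=2,φ(2)=1,φ(1)=1 ⇒ 8
q^9  k|9↦φ(k): 9:6 3:2 1:1  a_9=9

3, 4, 5, 6, 7, 8, 9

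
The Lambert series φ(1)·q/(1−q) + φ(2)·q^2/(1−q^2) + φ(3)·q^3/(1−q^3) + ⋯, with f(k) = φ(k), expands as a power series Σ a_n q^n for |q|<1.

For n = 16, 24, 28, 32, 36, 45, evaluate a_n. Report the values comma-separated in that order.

[q^16] φ(16)=8,φ(8)=4,φ(4)=2,φ(2)=1,φ(1)=1 ⇒ 16
d|24:{24,12,8,6,4,3,2,1}  Σφ=8+4+4+2+2+2+1+1=24
n=28: 1·28 2·14 4·7 7·4 14·2 28·1  φ→[1+1+2+6+6+12]=28
q^32  k|32↦φ(k): 1:1 2:1 4:2 8:4 16:8 32:16  a_32=32
d|36:{1,2,3,4,6,9,12,18,36}  Σφ=1+1+2+2+2+6+4+6+12=36
q^45  k|45↦φ(k): 1:1 3:2 5:4 9:6 15:8 45:24  a_45=45

16, 24, 28, 32, 36, 45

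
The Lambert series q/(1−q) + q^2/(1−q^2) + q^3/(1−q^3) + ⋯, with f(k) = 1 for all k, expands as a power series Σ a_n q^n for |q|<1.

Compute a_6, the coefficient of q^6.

d|6:{6,3,2,1}  Σf=1+1+1+1=4

a_6 = 4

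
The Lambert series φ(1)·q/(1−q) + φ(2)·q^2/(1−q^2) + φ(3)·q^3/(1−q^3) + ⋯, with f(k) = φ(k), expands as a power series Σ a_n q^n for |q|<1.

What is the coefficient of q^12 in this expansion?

d|12:{12,6,4,3,2,1}  Σφ=4+2+2+2+1+1=12

a_12 = 12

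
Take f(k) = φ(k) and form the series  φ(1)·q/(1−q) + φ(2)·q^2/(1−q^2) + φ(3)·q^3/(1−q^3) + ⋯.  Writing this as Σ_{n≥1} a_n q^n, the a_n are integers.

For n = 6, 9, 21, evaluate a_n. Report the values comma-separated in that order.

[q^6] φ(1)=1,φ(2)=1,φ(3)=2,φ(6)=2 ⇒ 6
d|9:{1,3,9}  Σφ=1+2+6=9
n=21: 1·21 3·7 7·3 21·1  φ→[1+2+6+12]=21

6, 9, 21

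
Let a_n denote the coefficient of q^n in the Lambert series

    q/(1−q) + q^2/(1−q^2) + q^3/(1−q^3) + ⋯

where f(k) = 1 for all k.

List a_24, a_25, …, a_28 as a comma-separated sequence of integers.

8, 3, 4, 4, 6

d|24:{24,12,8,6,4,3,2,1}  Σf=1+1+1+1+1+1+1+1=8
d|25:{25,5,1}  Σf=1+1+1=3
[q^26] f(26)=1,f(13)=1,f(2)=1,f(1)=1 ⇒ 4
d|27:{27,9,3,1}  Σf=1+1+1+1=4
d|28:{1,2,4,7,14,28}  Σf=1+1+1+1+1+1=6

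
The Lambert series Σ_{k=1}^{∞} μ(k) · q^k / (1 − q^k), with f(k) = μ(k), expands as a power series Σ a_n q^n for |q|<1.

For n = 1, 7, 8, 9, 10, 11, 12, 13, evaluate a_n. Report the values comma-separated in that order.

n=1: 1·1  μ→[1]=1
n=7: 7·1 1·7  μ→[(-1)+1]=0
n=8: 1·8 2·4 4·2 8·1  μ→[1+(-1)+0+0]=0
[q^9] μ(9)=0,μ(3)=-1,μ(1)=1 ⇒ 0
d|10:{10,5,2,1}  Σμ=1+(-1)+(-1)+1=0
q^11  k|11↦μ(k): 1:1 11:-1  a_11=0
[q^12] μ(12)=0,μ(6)=1,μ(4)=0,μ(3)=-1,μ(2)=-1,μ(1)=1 ⇒ 0
d|13:{13,1}  Σμ=(-1)+1=0

1, 0, 0, 0, 0, 0, 0, 0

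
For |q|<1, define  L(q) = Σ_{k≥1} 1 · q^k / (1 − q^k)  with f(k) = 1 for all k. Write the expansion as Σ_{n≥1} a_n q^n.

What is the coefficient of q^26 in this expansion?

a_26 = 4

[q^26] f(26)=1,f(13)=1,f(2)=1,f(1)=1 ⇒ 4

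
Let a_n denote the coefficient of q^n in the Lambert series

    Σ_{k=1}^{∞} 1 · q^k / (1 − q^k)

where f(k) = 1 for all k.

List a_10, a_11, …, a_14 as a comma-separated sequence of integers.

4, 2, 6, 2, 4

n=10: 10·1 5·2 2·5 1·10  f→[1+1+1+1]=4
q^11  k|11↦f(k): 1:1 11:1  a_11=2
n=12: 12·1 6·2 4·3 3·4 2·6 1·12  f→[1+1+1+1+1+1]=6
d|13:{13,1}  Σf=1+1=2
[q^14] f(1)=1,f(2)=1,f(7)=1,f(14)=1 ⇒ 4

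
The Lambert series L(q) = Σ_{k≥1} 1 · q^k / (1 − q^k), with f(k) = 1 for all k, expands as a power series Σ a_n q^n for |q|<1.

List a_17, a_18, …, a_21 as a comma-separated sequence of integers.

2, 6, 2, 6, 4

q^17  k|17↦f(k): 1:1 17:1  a_17=2
d|18:{1,2,3,6,9,18}  Σf=1+1+1+1+1+1=6
q^19  k|19↦f(k): 19:1 1:1  a_19=2
q^20  k|20↦f(k): 20:1 10:1 5:1 4:1 2:1 1:1  a_20=6
[q^21] f(1)=1,f(3)=1,f(7)=1,f(21)=1 ⇒ 4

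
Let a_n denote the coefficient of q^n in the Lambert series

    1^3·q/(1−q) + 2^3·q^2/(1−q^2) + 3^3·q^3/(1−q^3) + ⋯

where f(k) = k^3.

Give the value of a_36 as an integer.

n=36: 36·1 18·2 12·3 9·4 6·6 4·9 3·12 2·18 1·36  f→[46656+5832+1728+729+216+64+27+8+1]=55261

a_36 = 55261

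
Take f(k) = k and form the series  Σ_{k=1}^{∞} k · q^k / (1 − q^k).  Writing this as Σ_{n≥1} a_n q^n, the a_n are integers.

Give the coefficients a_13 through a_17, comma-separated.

d|13:{13,1}  Σf=13+1=14
[q^14] f(14)=14,f(7)=7,f(2)=2,f(1)=1 ⇒ 24
n=15: 1·15 3·5 5·3 15·1  f→[1+3+5+15]=24
d|16:{1,2,4,8,16}  Σf=1+2+4+8+16=31
d|17:{17,1}  Σf=17+1=18

14, 24, 24, 31, 18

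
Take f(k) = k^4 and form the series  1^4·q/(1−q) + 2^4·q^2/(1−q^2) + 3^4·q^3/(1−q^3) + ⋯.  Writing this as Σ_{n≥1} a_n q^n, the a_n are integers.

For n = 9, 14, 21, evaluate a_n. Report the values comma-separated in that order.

q^9  k|9↦f(k): 9:6561 3:81 1:1  a_9=6643
n=14: 14·1 7·2 2·7 1·14  f→[38416+2401+16+1]=40834
q^21  k|21↦f(k): 21:194481 7:2401 3:81 1:1  a_21=196964

6643, 40834, 196964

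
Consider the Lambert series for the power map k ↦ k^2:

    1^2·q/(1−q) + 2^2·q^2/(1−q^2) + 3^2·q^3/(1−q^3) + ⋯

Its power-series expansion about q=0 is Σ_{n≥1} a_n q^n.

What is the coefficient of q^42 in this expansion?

a_42 = 2500

d|42:{1,2,3,6,7,14,21,42}  Σf=1+4+9+36+49+196+441+1764=2500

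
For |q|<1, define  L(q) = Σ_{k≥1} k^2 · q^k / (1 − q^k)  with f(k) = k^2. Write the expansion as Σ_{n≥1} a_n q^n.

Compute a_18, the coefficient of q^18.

q^18  k|18↦f(k): 18:324 9:81 6:36 3:9 2:4 1:1  a_18=455

a_18 = 455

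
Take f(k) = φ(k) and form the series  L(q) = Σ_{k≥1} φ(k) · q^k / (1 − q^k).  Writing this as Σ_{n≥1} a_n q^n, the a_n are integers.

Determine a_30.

q^30  k|30↦φ(k): 1:1 2:1 3:2 5:4 6:2 10:4 15:8 30:8  a_30=30

a_30 = 30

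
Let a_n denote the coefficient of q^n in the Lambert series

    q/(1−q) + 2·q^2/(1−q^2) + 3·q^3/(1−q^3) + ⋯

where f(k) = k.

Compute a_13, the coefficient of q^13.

q^13  k|13↦f(k): 13:13 1:1  a_13=14

a_13 = 14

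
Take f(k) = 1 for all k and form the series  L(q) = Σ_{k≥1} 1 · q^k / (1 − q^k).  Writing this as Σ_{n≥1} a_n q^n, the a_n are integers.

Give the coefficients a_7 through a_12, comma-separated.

2, 4, 3, 4, 2, 6

[q^7] f(7)=1,f(1)=1 ⇒ 2
n=8: 8·1 4·2 2·4 1·8  f→[1+1+1+1]=4
q^9  k|9↦f(k): 1:1 3:1 9:1  a_9=3
d|10:{10,5,2,1}  Σf=1+1+1+1=4
n=11: 11·1 1·11  f→[1+1]=2
d|12:{12,6,4,3,2,1}  Σf=1+1+1+1+1+1=6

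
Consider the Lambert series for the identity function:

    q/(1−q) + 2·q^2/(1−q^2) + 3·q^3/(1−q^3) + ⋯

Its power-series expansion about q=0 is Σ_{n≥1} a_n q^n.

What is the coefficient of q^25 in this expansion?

[q^25] f(1)=1,f(5)=5,f(25)=25 ⇒ 31

a_25 = 31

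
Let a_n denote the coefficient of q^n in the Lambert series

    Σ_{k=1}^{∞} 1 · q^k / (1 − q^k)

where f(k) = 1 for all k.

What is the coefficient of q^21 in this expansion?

n=21: 1·21 3·7 7·3 21·1  f→[1+1+1+1]=4

a_21 = 4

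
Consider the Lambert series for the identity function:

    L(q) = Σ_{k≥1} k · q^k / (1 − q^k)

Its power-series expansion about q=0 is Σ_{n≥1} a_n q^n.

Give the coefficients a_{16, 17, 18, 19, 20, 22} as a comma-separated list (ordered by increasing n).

n=16: 16·1 8·2 4·4 2·8 1·16  f→[16+8+4+2+1]=31
q^17  k|17↦f(k): 1:1 17:17  a_17=18
[q^18] f(1)=1,f(2)=2,f(3)=3,f(6)=6,f(9)=9,f(18)=18 ⇒ 39
n=19: 19·1 1·19  f→[19+1]=20
d|20:{20,10,5,4,2,1}  Σf=20+10+5+4+2+1=42
q^22  k|22↦f(k): 1:1 2:2 11:11 22:22  a_22=36

31, 18, 39, 20, 42, 36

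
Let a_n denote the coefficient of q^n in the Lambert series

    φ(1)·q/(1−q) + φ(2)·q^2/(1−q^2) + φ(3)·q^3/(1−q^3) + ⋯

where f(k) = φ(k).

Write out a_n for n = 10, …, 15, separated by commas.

d|10:{1,2,5,10}  Σφ=1+1+4+4=10
d|11:{11,1}  Σφ=10+1=11
d|12:{1,2,3,4,6,12}  Σφ=1+1+2+2+2+4=12
q^13  k|13↦φ(k): 13:12 1:1  a_13=13
d|14:{14,7,2,1}  Σφ=6+6+1+1=14
d|15:{1,3,5,15}  Σφ=1+2+4+8=15

10, 11, 12, 13, 14, 15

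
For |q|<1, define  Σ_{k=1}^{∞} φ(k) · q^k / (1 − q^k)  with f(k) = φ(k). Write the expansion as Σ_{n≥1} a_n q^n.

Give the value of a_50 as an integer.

[q^50] φ(1)=1,φ(2)=1,φ(5)=4,φ(10)=4,φ(25)=20,φ(50)=20 ⇒ 50

a_50 = 50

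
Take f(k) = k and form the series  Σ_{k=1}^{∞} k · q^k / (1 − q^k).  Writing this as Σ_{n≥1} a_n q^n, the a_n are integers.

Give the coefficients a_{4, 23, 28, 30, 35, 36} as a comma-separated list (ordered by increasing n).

q^4  k|4↦f(k): 4:4 2:2 1:1  a_4=7
q^23  k|23↦f(k): 23:23 1:1  a_23=24
n=28: 1·28 2·14 4·7 7·4 14·2 28·1  f→[1+2+4+7+14+28]=56
q^30  k|30↦f(k): 1:1 2:2 3:3 5:5 6:6 10:10 15:15 30:30  a_30=72
[q^35] f(1)=1,f(5)=5,f(7)=7,f(35)=35 ⇒ 48
q^36  k|36↦f(k): 36:36 18:18 12:12 9:9 6:6 4:4 3:3 2:2 1:1  a_36=91

7, 24, 56, 72, 48, 91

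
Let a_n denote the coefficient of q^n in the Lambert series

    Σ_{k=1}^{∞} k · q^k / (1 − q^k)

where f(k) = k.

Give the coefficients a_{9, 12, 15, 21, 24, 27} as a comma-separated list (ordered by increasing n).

d|9:{9,3,1}  Σf=9+3+1=13
q^12  k|12↦f(k): 1:1 2:2 3:3 4:4 6:6 12:12  a_12=28
n=15: 15·1 5·3 3·5 1·15  f→[15+5+3+1]=24
d|21:{1,3,7,21}  Σf=1+3+7+21=32
d|24:{24,12,8,6,4,3,2,1}  Σf=24+12+8+6+4+3+2+1=60
q^27  k|27↦f(k): 1:1 3:3 9:9 27:27  a_27=40

13, 28, 24, 32, 60, 40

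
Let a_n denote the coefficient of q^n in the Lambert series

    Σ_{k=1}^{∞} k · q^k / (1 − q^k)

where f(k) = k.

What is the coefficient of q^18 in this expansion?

a_18 = 39

d|18:{1,2,3,6,9,18}  Σf=1+2+3+6+9+18=39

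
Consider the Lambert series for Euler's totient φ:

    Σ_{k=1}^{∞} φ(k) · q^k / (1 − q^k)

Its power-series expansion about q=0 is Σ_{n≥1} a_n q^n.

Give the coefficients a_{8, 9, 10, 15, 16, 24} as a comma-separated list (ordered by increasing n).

d|8:{8,4,2,1}  Σφ=4+2+1+1=8
d|9:{1,3,9}  Σφ=1+2+6=9
q^10  k|10↦φ(k): 1:1 2:1 5:4 10:4  a_10=10
d|15:{15,5,3,1}  Σφ=8+4+2+1=15
d|16:{1,2,4,8,16}  Σφ=1+1+2+4+8=16
[q^24] φ(1)=1,φ(2)=1,φ(3)=2,φ(4)=2,φ(6)=2,φ(8)=4,φ(12)=4,φ(24)=8 ⇒ 24

8, 9, 10, 15, 16, 24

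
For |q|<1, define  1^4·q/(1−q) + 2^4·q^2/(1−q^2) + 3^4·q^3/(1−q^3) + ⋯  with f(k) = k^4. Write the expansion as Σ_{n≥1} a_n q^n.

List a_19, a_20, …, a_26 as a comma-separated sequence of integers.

d|19:{1,19}  Σf=1+130321=130322
q^20  k|20↦f(k): 20:160000 10:10000 5:625 4:256 2:16 1:1  a_20=170898
[q^21] f(21)=194481,f(7)=2401,f(3)=81,f(1)=1 ⇒ 196964
d|22:{1,2,11,22}  Σf=1+16+14641+234256=248914
q^23  k|23↦f(k): 23:279841 1:1  a_23=279842
d|24:{1,2,3,4,6,8,12,24}  Σf=1+16+81+256+1296+4096+20736+331776=358258
d|25:{25,5,1}  Σf=390625+625+1=391251
[q^26] f(1)=1,f(2)=16,f(13)=28561,f(26)=456976 ⇒ 485554

130322, 170898, 196964, 248914, 279842, 358258, 391251, 485554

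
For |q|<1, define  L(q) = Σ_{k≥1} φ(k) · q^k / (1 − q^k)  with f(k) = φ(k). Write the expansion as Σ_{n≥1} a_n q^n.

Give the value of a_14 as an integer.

q^14  k|14↦φ(k): 1:1 2:1 7:6 14:6  a_14=14

a_14 = 14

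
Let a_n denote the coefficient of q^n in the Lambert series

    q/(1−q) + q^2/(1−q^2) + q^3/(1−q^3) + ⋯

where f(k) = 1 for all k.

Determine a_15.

a_15 = 4

d|15:{1,3,5,15}  Σf=1+1+1+1=4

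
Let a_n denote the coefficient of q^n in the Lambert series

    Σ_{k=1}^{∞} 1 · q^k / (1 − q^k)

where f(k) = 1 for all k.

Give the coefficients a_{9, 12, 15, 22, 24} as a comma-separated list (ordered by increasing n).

3, 6, 4, 4, 8

[q^9] f(9)=1,f(3)=1,f(1)=1 ⇒ 3
n=12: 12·1 6·2 4·3 3·4 2·6 1·12  f→[1+1+1+1+1+1]=6
n=15: 15·1 5·3 3·5 1·15  f→[1+1+1+1]=4
q^22  k|22↦f(k): 22:1 11:1 2:1 1:1  a_22=4
[q^24] f(24)=1,f(12)=1,f(8)=1,f(6)=1,f(4)=1,f(3)=1,f(2)=1,f(1)=1 ⇒ 8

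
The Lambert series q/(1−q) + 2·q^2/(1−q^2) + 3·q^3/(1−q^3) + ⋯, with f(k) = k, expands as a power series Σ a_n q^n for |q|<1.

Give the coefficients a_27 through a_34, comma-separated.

40, 56, 30, 72, 32, 63, 48, 54

[q^27] f(27)=27,f(9)=9,f(3)=3,f(1)=1 ⇒ 40
d|28:{28,14,7,4,2,1}  Σf=28+14+7+4+2+1=56
[q^29] f(29)=29,f(1)=1 ⇒ 30
q^30  k|30↦f(k): 1:1 2:2 3:3 5:5 6:6 10:10 15:15 30:30  a_30=72
q^31  k|31↦f(k): 1:1 31:31  a_31=32
q^32  k|32↦f(k): 32:32 16:16 8:8 4:4 2:2 1:1  a_32=63
d|33:{33,11,3,1}  Σf=33+11+3+1=48
q^34  k|34↦f(k): 1:1 2:2 17:17 34:34  a_34=54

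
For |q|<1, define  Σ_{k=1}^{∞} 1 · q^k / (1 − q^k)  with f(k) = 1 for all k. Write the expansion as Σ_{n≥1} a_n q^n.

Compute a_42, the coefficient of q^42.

d|42:{42,21,14,7,6,3,2,1}  Σf=1+1+1+1+1+1+1+1=8

a_42 = 8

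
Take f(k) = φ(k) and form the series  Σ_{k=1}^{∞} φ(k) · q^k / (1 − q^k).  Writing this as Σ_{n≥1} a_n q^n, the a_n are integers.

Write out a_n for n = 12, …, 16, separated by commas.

[q^12] φ(1)=1,φ(2)=1,φ(3)=2,φ(4)=2,φ(6)=2,φ(12)=4 ⇒ 12
q^13  k|13↦φ(k): 1:1 13:12  a_13=13
n=14: 1·14 2·7 7·2 14·1  φ→[1+1+6+6]=14
q^15  k|15↦φ(k): 15:8 5:4 3:2 1:1  a_15=15
q^16  k|16↦φ(k): 1:1 2:1 4:2 8:4 16:8  a_16=16

12, 13, 14, 15, 16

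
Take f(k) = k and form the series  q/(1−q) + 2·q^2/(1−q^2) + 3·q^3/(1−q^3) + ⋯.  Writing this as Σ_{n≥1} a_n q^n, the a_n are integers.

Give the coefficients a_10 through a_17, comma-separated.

[q^10] f(1)=1,f(2)=2,f(5)=5,f(10)=10 ⇒ 18
[q^11] f(1)=1,f(11)=11 ⇒ 12
q^12  k|12↦f(k): 1:1 2:2 3:3 4:4 6:6 12:12  a_12=28
q^13  k|13↦f(k): 13:13 1:1  a_13=14
n=14: 14·1 7·2 2·7 1·14  f→[14+7+2+1]=24
d|15:{1,3,5,15}  Σf=1+3+5+15=24
n=16: 16·1 8·2 4·4 2·8 1·16  f→[16+8+4+2+1]=31
[q^17] f(17)=17,f(1)=1 ⇒ 18

18, 12, 28, 14, 24, 24, 31, 18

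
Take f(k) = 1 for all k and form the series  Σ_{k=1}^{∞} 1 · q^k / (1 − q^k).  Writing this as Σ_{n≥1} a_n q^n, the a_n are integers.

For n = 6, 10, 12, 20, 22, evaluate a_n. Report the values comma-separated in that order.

[q^6] f(6)=1,f(3)=1,f(2)=1,f(1)=1 ⇒ 4
n=10: 1·10 2·5 5·2 10·1  f→[1+1+1+1]=4
d|12:{1,2,3,4,6,12}  Σf=1+1+1+1+1+1=6
[q^20] f(1)=1,f(2)=1,f(4)=1,f(5)=1,f(10)=1,f(20)=1 ⇒ 6
q^22  k|22↦f(k): 1:1 2:1 11:1 22:1  a_22=4

4, 4, 6, 6, 4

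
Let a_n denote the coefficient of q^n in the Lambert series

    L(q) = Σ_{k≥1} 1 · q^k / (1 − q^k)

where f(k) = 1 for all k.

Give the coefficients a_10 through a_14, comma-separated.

4, 2, 6, 2, 4

q^10  k|10↦f(k): 10:1 5:1 2:1 1:1  a_10=4
[q^11] f(1)=1,f(11)=1 ⇒ 2
[q^12] f(12)=1,f(6)=1,f(4)=1,f(3)=1,f(2)=1,f(1)=1 ⇒ 6
n=13: 1·13 13·1  f→[1+1]=2
n=14: 1·14 2·7 7·2 14·1  f→[1+1+1+1]=4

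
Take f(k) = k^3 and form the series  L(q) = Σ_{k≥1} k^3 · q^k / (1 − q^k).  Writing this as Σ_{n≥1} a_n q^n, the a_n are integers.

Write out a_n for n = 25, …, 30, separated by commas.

15751, 19782, 20440, 25112, 24390, 31752

q^25  k|25↦f(k): 25:15625 5:125 1:1  a_25=15751
n=26: 26·1 13·2 2·13 1·26  f→[17576+2197+8+1]=19782
n=27: 27·1 9·3 3·9 1·27  f→[19683+729+27+1]=20440
[q^28] f(28)=21952,f(14)=2744,f(7)=343,f(4)=64,f(2)=8,f(1)=1 ⇒ 25112
d|29:{1,29}  Σf=1+24389=24390
q^30  k|30↦f(k): 1:1 2:8 3:27 5:125 6:216 10:1000 15:3375 30:27000  a_30=31752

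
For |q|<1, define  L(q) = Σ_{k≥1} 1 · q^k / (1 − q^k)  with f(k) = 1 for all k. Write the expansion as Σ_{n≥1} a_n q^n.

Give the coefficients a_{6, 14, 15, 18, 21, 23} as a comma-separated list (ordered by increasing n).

n=6: 1·6 2·3 3·2 6·1  f→[1+1+1+1]=4
n=14: 14·1 7·2 2·7 1·14  f→[1+1+1+1]=4
q^15  k|15↦f(k): 15:1 5:1 3:1 1:1  a_15=4
q^18  k|18↦f(k): 18:1 9:1 6:1 3:1 2:1 1:1  a_18=6
d|21:{21,7,3,1}  Σf=1+1+1+1=4
q^23  k|23↦f(k): 1:1 23:1  a_23=2

4, 4, 4, 6, 4, 2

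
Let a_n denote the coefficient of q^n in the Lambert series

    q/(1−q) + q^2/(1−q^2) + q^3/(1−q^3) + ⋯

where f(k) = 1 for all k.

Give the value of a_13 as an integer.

n=13: 1·13 13·1  f→[1+1]=2

a_13 = 2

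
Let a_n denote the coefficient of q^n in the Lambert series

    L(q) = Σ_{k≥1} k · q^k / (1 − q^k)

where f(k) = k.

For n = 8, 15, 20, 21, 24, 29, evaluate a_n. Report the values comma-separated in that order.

[q^8] f(1)=1,f(2)=2,f(4)=4,f(8)=8 ⇒ 15
[q^15] f(1)=1,f(3)=3,f(5)=5,f(15)=15 ⇒ 24
n=20: 20·1 10·2 5·4 4·5 2·10 1·20  f→[20+10+5+4+2+1]=42
[q^21] f(21)=21,f(7)=7,f(3)=3,f(1)=1 ⇒ 32
d|24:{1,2,3,4,6,8,12,24}  Σf=1+2+3+4+6+8+12+24=60
d|29:{1,29}  Σf=1+29=30

15, 24, 42, 32, 60, 30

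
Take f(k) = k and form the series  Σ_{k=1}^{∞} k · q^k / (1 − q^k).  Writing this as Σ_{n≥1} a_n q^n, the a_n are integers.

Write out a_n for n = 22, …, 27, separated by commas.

36, 24, 60, 31, 42, 40

n=22: 1·22 2·11 11·2 22·1  f→[1+2+11+22]=36
q^23  k|23↦f(k): 23:23 1:1  a_23=24
[q^24] f(24)=24,f(12)=12,f(8)=8,f(6)=6,f(4)=4,f(3)=3,f(2)=2,f(1)=1 ⇒ 60
d|25:{25,5,1}  Σf=25+5+1=31
q^26  k|26↦f(k): 1:1 2:2 13:13 26:26  a_26=42
d|27:{27,9,3,1}  Σf=27+9+3+1=40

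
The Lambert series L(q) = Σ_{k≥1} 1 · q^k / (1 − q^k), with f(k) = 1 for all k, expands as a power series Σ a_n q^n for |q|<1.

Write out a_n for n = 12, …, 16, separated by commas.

6, 2, 4, 4, 5

[q^12] f(12)=1,f(6)=1,f(4)=1,f(3)=1,f(2)=1,f(1)=1 ⇒ 6
q^13  k|13↦f(k): 1:1 13:1  a_13=2
[q^14] f(1)=1,f(2)=1,f(7)=1,f(14)=1 ⇒ 4
[q^15] f(15)=1,f(5)=1,f(3)=1,f(1)=1 ⇒ 4
d|16:{16,8,4,2,1}  Σf=1+1+1+1+1=5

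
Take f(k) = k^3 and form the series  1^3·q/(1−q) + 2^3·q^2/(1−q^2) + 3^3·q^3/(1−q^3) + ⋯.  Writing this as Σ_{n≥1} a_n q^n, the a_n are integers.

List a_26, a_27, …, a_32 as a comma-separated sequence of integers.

n=26: 1·26 2·13 13·2 26·1  f→[1+8+2197+17576]=19782
[q^27] f(1)=1,f(3)=27,f(9)=729,f(27)=19683 ⇒ 20440
n=28: 28·1 14·2 7·4 4·7 2·14 1·28  f→[21952+2744+343+64+8+1]=25112
n=29: 1·29 29·1  f→[1+24389]=24390
n=30: 30·1 15·2 10·3 6·5 5·6 3·10 2·15 1·30  f→[27000+3375+1000+216+125+27+8+1]=31752
q^31  k|31↦f(k): 31:29791 1:1  a_31=29792
d|32:{1,2,4,8,16,32}  Σf=1+8+64+512+4096+32768=37449

19782, 20440, 25112, 24390, 31752, 29792, 37449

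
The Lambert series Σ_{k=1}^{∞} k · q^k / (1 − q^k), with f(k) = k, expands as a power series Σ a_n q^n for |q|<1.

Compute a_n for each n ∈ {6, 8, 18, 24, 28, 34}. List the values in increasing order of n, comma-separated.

12, 15, 39, 60, 56, 54

d|6:{1,2,3,6}  Σf=1+2+3+6=12
q^8  k|8↦f(k): 8:8 4:4 2:2 1:1  a_8=15
d|18:{1,2,3,6,9,18}  Σf=1+2+3+6+9+18=39
q^24  k|24↦f(k): 1:1 2:2 3:3 4:4 6:6 8:8 12:12 24:24  a_24=60
q^28  k|28↦f(k): 28:28 14:14 7:7 4:4 2:2 1:1  a_28=56
q^34  k|34↦f(k): 1:1 2:2 17:17 34:34  a_34=54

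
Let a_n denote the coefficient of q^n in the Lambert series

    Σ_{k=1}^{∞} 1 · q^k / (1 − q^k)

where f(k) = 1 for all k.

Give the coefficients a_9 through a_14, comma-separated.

[q^9] f(9)=1,f(3)=1,f(1)=1 ⇒ 3
q^10  k|10↦f(k): 1:1 2:1 5:1 10:1  a_10=4
[q^11] f(1)=1,f(11)=1 ⇒ 2
[q^12] f(1)=1,f(2)=1,f(3)=1,f(4)=1,f(6)=1,f(12)=1 ⇒ 6
q^13  k|13↦f(k): 1:1 13:1  a_13=2
d|14:{14,7,2,1}  Σf=1+1+1+1=4

3, 4, 2, 6, 2, 4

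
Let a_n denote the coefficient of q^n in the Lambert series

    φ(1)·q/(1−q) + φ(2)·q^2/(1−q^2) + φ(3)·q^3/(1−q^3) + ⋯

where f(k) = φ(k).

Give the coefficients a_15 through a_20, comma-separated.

q^15  k|15↦φ(k): 15:8 5:4 3:2 1:1  a_15=15
q^16  k|16↦φ(k): 1:1 2:1 4:2 8:4 16:8  a_16=16
q^17  k|17↦φ(k): 17:16 1:1  a_17=17
n=18: 18·1 9·2 6·3 3·6 2·9 1·18  φ→[6+6+2+2+1+1]=18
n=19: 1·19 19·1  φ→[1+18]=19
d|20:{1,2,4,5,10,20}  Σφ=1+1+2+4+4+8=20

15, 16, 17, 18, 19, 20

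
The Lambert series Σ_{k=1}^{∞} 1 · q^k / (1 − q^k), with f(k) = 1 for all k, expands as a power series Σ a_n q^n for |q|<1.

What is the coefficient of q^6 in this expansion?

n=6: 6·1 3·2 2·3 1·6  f→[1+1+1+1]=4

a_6 = 4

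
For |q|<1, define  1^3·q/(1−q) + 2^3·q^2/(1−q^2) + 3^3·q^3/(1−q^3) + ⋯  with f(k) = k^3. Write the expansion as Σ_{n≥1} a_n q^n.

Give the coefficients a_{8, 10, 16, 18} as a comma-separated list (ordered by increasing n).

585, 1134, 4681, 6813

[q^8] f(1)=1,f(2)=8,f(4)=64,f(8)=512 ⇒ 585
d|10:{1,2,5,10}  Σf=1+8+125+1000=1134
[q^16] f(16)=4096,f(8)=512,f(4)=64,f(2)=8,f(1)=1 ⇒ 4681
[q^18] f(18)=5832,f(9)=729,f(6)=216,f(3)=27,f(2)=8,f(1)=1 ⇒ 6813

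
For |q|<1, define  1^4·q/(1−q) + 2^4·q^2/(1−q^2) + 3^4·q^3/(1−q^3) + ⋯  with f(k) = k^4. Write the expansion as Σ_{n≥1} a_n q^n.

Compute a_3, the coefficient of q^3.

a_3 = 82

q^3  k|3↦f(k): 1:1 3:81  a_3=82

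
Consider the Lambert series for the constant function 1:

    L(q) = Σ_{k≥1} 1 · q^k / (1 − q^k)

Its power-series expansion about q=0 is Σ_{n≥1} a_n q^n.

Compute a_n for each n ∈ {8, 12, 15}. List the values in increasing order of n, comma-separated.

4, 6, 4

q^8  k|8↦f(k): 8:1 4:1 2:1 1:1  a_8=4
d|12:{1,2,3,4,6,12}  Σf=1+1+1+1+1+1=6
n=15: 1·15 3·5 5·3 15·1  f→[1+1+1+1]=4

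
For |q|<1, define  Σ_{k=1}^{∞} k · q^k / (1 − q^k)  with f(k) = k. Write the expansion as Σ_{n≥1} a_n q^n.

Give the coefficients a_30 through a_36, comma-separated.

72, 32, 63, 48, 54, 48, 91

d|30:{30,15,10,6,5,3,2,1}  Σf=30+15+10+6+5+3+2+1=72
n=31: 31·1 1·31  f→[31+1]=32
n=32: 1·32 2·16 4·8 8·4 16·2 32·1  f→[1+2+4+8+16+32]=63
n=33: 33·1 11·3 3·11 1·33  f→[33+11+3+1]=48
n=34: 1·34 2·17 17·2 34·1  f→[1+2+17+34]=54
[q^35] f(35)=35,f(7)=7,f(5)=5,f(1)=1 ⇒ 48
d|36:{1,2,3,4,6,9,12,18,36}  Σf=1+2+3+4+6+9+12+18+36=91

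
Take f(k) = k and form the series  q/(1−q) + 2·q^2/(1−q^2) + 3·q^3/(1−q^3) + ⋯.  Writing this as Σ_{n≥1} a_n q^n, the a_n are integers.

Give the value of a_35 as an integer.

a_35 = 48

[q^35] f(1)=1,f(5)=5,f(7)=7,f(35)=35 ⇒ 48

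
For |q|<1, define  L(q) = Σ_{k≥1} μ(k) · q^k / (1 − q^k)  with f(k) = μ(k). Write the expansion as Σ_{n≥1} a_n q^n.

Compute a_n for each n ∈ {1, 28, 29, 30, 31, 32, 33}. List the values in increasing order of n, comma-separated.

1, 0, 0, 0, 0, 0, 0

d|1:{1}  Σμ=1=1
q^28  k|28↦μ(k): 1:1 2:-1 4:0 7:-1 14:1 28:0  a_28=0
n=29: 1·29 29·1  μ→[1+(-1)]=0
n=30: 30·1 15·2 10·3 6·5 5·6 3·10 2·15 1·30  μ→[(-1)+1+1+1+(-1)+(-1)+(-1)+1]=0
d|31:{1,31}  Σμ=1+(-1)=0
[q^32] μ(1)=1,μ(2)=-1,μ(4)=0,μ(8)=0,μ(16)=0,μ(32)=0 ⇒ 0
d|33:{1,3,11,33}  Σμ=1+(-1)+(-1)+1=0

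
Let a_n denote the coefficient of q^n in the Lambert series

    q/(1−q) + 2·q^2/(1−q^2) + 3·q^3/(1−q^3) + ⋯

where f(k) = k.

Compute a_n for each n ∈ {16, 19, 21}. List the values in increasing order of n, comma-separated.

31, 20, 32

d|16:{16,8,4,2,1}  Σf=16+8+4+2+1=31
[q^19] f(19)=19,f(1)=1 ⇒ 20
q^21  k|21↦f(k): 1:1 3:3 7:7 21:21  a_21=32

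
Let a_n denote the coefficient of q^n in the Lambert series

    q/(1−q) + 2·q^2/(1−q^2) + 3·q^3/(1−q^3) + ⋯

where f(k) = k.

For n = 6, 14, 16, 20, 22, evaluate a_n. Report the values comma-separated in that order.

12, 24, 31, 42, 36

n=6: 6·1 3·2 2·3 1·6  f→[6+3+2+1]=12
q^14  k|14↦f(k): 1:1 2:2 7:7 14:14  a_14=24
[q^16] f(16)=16,f(8)=8,f(4)=4,f(2)=2,f(1)=1 ⇒ 31
q^20  k|20↦f(k): 1:1 2:2 4:4 5:5 10:10 20:20  a_20=42
n=22: 1·22 2·11 11·2 22·1  f→[1+2+11+22]=36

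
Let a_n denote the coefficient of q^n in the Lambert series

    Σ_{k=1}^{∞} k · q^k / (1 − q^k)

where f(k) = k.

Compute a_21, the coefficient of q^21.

a_21 = 32

n=21: 21·1 7·3 3·7 1·21  f→[21+7+3+1]=32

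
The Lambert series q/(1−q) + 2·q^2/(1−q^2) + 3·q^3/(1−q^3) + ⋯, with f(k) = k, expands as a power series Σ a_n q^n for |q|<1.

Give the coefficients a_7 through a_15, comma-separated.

q^7  k|7↦f(k): 7:7 1:1  a_7=8
[q^8] f(8)=8,f(4)=4,f(2)=2,f(1)=1 ⇒ 15
q^9  k|9↦f(k): 9:9 3:3 1:1  a_9=13
[q^10] f(1)=1,f(2)=2,f(5)=5,f(10)=10 ⇒ 18
d|11:{1,11}  Σf=1+11=12
q^12  k|12↦f(k): 12:12 6:6 4:4 3:3 2:2 1:1  a_12=28
d|13:{13,1}  Σf=13+1=14
[q^14] f(14)=14,f(7)=7,f(2)=2,f(1)=1 ⇒ 24
n=15: 15·1 5·3 3·5 1·15  f→[15+5+3+1]=24

8, 15, 13, 18, 12, 28, 14, 24, 24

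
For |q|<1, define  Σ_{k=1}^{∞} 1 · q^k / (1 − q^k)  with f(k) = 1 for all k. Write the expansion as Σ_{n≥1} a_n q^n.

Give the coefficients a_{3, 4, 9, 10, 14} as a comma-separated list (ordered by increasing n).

2, 3, 3, 4, 4

q^3  k|3↦f(k): 3:1 1:1  a_3=2
n=4: 1·4 2·2 4·1  f→[1+1+1]=3
n=9: 9·1 3·3 1·9  f→[1+1+1]=3
n=10: 10·1 5·2 2·5 1·10  f→[1+1+1+1]=4
d|14:{14,7,2,1}  Σf=1+1+1+1=4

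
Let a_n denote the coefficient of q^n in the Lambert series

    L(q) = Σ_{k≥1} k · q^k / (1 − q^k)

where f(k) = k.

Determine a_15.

q^15  k|15↦f(k): 1:1 3:3 5:5 15:15  a_15=24

a_15 = 24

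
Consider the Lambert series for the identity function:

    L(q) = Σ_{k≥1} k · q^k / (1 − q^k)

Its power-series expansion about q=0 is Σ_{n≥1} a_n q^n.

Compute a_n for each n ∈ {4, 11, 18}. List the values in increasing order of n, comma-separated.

7, 12, 39

[q^4] f(1)=1,f(2)=2,f(4)=4 ⇒ 7
q^11  k|11↦f(k): 1:1 11:11  a_11=12
d|18:{18,9,6,3,2,1}  Σf=18+9+6+3+2+1=39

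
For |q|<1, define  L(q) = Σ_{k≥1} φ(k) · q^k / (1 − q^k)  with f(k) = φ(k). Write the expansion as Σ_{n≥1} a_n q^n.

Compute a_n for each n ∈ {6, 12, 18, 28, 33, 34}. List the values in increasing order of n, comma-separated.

d|6:{1,2,3,6}  Σφ=1+1+2+2=6
d|12:{1,2,3,4,6,12}  Σφ=1+1+2+2+2+4=12
n=18: 18·1 9·2 6·3 3·6 2·9 1·18  φ→[6+6+2+2+1+1]=18
[q^28] φ(28)=12,φ(14)=6,φ(7)=6,φ(4)=2,φ(2)=1,φ(1)=1 ⇒ 28
n=33: 33·1 11·3 3·11 1·33  φ→[20+10+2+1]=33
[q^34] φ(34)=16,φ(17)=16,φ(2)=1,φ(1)=1 ⇒ 34

6, 12, 18, 28, 33, 34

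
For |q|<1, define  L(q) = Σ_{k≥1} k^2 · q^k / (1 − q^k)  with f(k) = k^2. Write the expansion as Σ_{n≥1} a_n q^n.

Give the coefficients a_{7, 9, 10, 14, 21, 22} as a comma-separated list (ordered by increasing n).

50, 91, 130, 250, 500, 610

n=7: 7·1 1·7  f→[49+1]=50
q^9  k|9↦f(k): 9:81 3:9 1:1  a_9=91
[q^10] f(1)=1,f(2)=4,f(5)=25,f(10)=100 ⇒ 130
n=14: 14·1 7·2 2·7 1·14  f→[196+49+4+1]=250
d|21:{1,3,7,21}  Σf=1+9+49+441=500
n=22: 1·22 2·11 11·2 22·1  f→[1+4+121+484]=610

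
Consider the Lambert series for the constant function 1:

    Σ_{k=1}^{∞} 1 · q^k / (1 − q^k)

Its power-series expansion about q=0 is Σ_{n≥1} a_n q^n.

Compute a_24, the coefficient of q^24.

a_24 = 8

d|24:{1,2,3,4,6,8,12,24}  Σf=1+1+1+1+1+1+1+1=8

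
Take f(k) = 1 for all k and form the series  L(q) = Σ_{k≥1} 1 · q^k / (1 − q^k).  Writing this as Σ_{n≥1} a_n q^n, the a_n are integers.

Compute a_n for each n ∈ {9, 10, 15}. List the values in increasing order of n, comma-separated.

3, 4, 4

d|9:{1,3,9}  Σf=1+1+1=3
[q^10] f(1)=1,f(2)=1,f(5)=1,f(10)=1 ⇒ 4
n=15: 1·15 3·5 5·3 15·1  f→[1+1+1+1]=4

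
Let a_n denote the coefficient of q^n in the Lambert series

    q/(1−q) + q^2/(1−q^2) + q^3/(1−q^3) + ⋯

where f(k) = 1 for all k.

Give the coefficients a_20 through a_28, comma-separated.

[q^20] f(20)=1,f(10)=1,f(5)=1,f(4)=1,f(2)=1,f(1)=1 ⇒ 6
d|21:{1,3,7,21}  Σf=1+1+1+1=4
d|22:{1,2,11,22}  Σf=1+1+1+1=4
q^23  k|23↦f(k): 1:1 23:1  a_23=2
d|24:{1,2,3,4,6,8,12,24}  Σf=1+1+1+1+1+1+1+1=8
[q^25] f(25)=1,f(5)=1,f(1)=1 ⇒ 3
d|26:{26,13,2,1}  Σf=1+1+1+1=4
q^27  k|27↦f(k): 27:1 9:1 3:1 1:1  a_27=4
d|28:{28,14,7,4,2,1}  Σf=1+1+1+1+1+1=6

6, 4, 4, 2, 8, 3, 4, 4, 6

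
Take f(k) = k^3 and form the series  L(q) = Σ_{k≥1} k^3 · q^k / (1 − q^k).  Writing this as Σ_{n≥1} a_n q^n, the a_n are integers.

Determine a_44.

q^44  k|44↦f(k): 1:1 2:8 4:64 11:1331 22:10648 44:85184  a_44=97236

a_44 = 97236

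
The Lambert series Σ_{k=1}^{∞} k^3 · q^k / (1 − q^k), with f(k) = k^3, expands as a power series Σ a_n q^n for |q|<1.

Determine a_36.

a_36 = 55261

d|36:{36,18,12,9,6,4,3,2,1}  Σf=46656+5832+1728+729+216+64+27+8+1=55261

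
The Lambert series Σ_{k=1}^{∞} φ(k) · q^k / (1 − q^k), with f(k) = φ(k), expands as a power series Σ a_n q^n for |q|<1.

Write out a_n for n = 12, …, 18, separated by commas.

[q^12] φ(1)=1,φ(2)=1,φ(3)=2,φ(4)=2,φ(6)=2,φ(12)=4 ⇒ 12
[q^13] φ(1)=1,φ(13)=12 ⇒ 13
q^14  k|14↦φ(k): 14:6 7:6 2:1 1:1  a_14=14
[q^15] φ(15)=8,φ(5)=4,φ(3)=2,φ(1)=1 ⇒ 15
q^16  k|16↦φ(k): 1:1 2:1 4:2 8:4 16:8  a_16=16
n=17: 17·1 1·17  φ→[16+1]=17
n=18: 1·18 2·9 3·6 6·3 9·2 18·1  φ→[1+1+2+2+6+6]=18

12, 13, 14, 15, 16, 17, 18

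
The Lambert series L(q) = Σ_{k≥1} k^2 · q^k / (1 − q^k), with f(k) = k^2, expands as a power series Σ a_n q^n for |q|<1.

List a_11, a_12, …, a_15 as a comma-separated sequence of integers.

q^11  k|11↦f(k): 11:121 1:1  a_11=122
n=12: 12·1 6·2 4·3 3·4 2·6 1·12  f→[144+36+16+9+4+1]=210
d|13:{13,1}  Σf=169+1=170
[q^14] f(1)=1,f(2)=4,f(7)=49,f(14)=196 ⇒ 250
n=15: 15·1 5·3 3·5 1·15  f→[225+25+9+1]=260

122, 210, 170, 250, 260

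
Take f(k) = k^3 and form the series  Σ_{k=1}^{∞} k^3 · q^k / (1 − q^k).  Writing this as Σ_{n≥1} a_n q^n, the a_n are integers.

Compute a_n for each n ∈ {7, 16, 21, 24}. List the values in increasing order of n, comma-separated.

344, 4681, 9632, 16380

[q^7] f(1)=1,f(7)=343 ⇒ 344
d|16:{1,2,4,8,16}  Σf=1+8+64+512+4096=4681
n=21: 1·21 3·7 7·3 21·1  f→[1+27+343+9261]=9632
n=24: 24·1 12·2 8·3 6·4 4·6 3·8 2·12 1·24  f→[13824+1728+512+216+64+27+8+1]=16380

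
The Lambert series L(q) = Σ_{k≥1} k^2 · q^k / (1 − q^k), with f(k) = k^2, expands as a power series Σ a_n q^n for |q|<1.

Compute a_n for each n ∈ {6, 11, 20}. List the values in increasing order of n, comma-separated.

n=6: 6·1 3·2 2·3 1·6  f→[36+9+4+1]=50
n=11: 1·11 11·1  f→[1+121]=122
n=20: 1·20 2·10 4·5 5·4 10·2 20·1  f→[1+4+16+25+100+400]=546

50, 122, 546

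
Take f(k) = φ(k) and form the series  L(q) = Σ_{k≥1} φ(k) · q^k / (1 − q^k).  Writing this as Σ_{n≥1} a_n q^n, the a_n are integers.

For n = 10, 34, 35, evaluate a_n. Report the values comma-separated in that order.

n=10: 10·1 5·2 2·5 1·10  φ→[4+4+1+1]=10
n=34: 1·34 2·17 17·2 34·1  φ→[1+1+16+16]=34
[q^35] φ(1)=1,φ(5)=4,φ(7)=6,φ(35)=24 ⇒ 35

10, 34, 35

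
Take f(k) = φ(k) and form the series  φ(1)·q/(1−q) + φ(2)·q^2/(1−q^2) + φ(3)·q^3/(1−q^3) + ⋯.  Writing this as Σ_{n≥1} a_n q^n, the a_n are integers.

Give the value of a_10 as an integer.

n=10: 10·1 5·2 2·5 1·10  φ→[4+4+1+1]=10

a_10 = 10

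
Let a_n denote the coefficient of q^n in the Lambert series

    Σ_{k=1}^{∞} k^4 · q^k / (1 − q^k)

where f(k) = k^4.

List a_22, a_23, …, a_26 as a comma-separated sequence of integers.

n=22: 1·22 2·11 11·2 22·1  f→[1+16+14641+234256]=248914
q^23  k|23↦f(k): 23:279841 1:1  a_23=279842
[q^24] f(24)=331776,f(12)=20736,f(8)=4096,f(6)=1296,f(4)=256,f(3)=81,f(2)=16,f(1)=1 ⇒ 358258
n=25: 25·1 5·5 1·25  f→[390625+625+1]=391251
[q^26] f(1)=1,f(2)=16,f(13)=28561,f(26)=456976 ⇒ 485554

248914, 279842, 358258, 391251, 485554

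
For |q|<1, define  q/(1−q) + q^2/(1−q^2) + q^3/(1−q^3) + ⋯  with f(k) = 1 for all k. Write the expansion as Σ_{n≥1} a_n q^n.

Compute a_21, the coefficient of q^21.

[q^21] f(1)=1,f(3)=1,f(7)=1,f(21)=1 ⇒ 4

a_21 = 4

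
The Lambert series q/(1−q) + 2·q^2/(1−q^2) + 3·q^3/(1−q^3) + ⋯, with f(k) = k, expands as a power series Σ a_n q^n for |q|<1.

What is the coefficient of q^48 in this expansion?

a_48 = 124

d|48:{48,24,16,12,8,6,4,3,2,1}  Σf=48+24+16+12+8+6+4+3+2+1=124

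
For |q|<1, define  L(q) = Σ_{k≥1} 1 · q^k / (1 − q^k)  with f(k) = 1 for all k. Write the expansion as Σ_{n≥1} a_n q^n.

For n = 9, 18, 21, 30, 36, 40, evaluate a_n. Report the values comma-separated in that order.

3, 6, 4, 8, 9, 8

n=9: 9·1 3·3 1·9  f→[1+1+1]=3
[q^18] f(18)=1,f(9)=1,f(6)=1,f(3)=1,f(2)=1,f(1)=1 ⇒ 6
q^21  k|21↦f(k): 1:1 3:1 7:1 21:1  a_21=4
d|30:{1,2,3,5,6,10,15,30}  Σf=1+1+1+1+1+1+1+1=8
n=36: 36·1 18·2 12·3 9·4 6·6 4·9 3·12 2·18 1·36  f→[1+1+1+1+1+1+1+1+1]=9
n=40: 40·1 20·2 10·4 8·5 5·8 4·10 2·20 1·40  f→[1+1+1+1+1+1+1+1]=8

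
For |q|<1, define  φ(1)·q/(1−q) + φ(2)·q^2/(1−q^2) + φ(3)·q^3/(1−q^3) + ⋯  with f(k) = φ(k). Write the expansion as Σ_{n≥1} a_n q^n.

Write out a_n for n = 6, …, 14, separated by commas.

[q^6] φ(6)=2,φ(3)=2,φ(2)=1,φ(1)=1 ⇒ 6
d|7:{7,1}  Σφ=6+1=7
[q^8] φ(8)=4,φ(4)=2,φ(2)=1,φ(1)=1 ⇒ 8
q^9  k|9↦φ(k): 9:6 3:2 1:1  a_9=9
n=10: 1·10 2·5 5·2 10·1  φ→[1+1+4+4]=10
q^11  k|11↦φ(k): 1:1 11:10  a_11=11
q^12  k|12↦φ(k): 1:1 2:1 3:2 4:2 6:2 12:4  a_12=12
n=13: 1·13 13·1  φ→[1+12]=13
d|14:{14,7,2,1}  Σφ=6+6+1+1=14

6, 7, 8, 9, 10, 11, 12, 13, 14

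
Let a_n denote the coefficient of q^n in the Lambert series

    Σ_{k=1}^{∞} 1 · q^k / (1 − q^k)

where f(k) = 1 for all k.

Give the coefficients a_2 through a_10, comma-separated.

2, 2, 3, 2, 4, 2, 4, 3, 4

[q^2] f(1)=1,f(2)=1 ⇒ 2
[q^3] f(3)=1,f(1)=1 ⇒ 2
q^4  k|4↦f(k): 1:1 2:1 4:1  a_4=3
[q^5] f(1)=1,f(5)=1 ⇒ 2
q^6  k|6↦f(k): 1:1 2:1 3:1 6:1  a_6=4
[q^7] f(7)=1,f(1)=1 ⇒ 2
n=8: 8·1 4·2 2·4 1·8  f→[1+1+1+1]=4
n=9: 9·1 3·3 1·9  f→[1+1+1]=3
n=10: 1·10 2·5 5·2 10·1  f→[1+1+1+1]=4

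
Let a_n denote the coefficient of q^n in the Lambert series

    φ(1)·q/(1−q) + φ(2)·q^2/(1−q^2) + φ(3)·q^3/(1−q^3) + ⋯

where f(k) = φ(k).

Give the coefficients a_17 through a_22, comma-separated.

d|17:{1,17}  Σφ=1+16=17
[q^18] φ(18)=6,φ(9)=6,φ(6)=2,φ(3)=2,φ(2)=1,φ(1)=1 ⇒ 18
[q^19] φ(19)=18,φ(1)=1 ⇒ 19
[q^20] φ(1)=1,φ(2)=1,φ(4)=2,φ(5)=4,φ(10)=4,φ(20)=8 ⇒ 20
n=21: 21·1 7·3 3·7 1·21  φ→[12+6+2+1]=21
n=22: 1·22 2·11 11·2 22·1  φ→[1+1+10+10]=22

17, 18, 19, 20, 21, 22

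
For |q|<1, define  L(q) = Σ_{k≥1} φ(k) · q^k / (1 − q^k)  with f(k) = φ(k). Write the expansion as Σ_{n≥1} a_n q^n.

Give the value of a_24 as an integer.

d|24:{24,12,8,6,4,3,2,1}  Σφ=8+4+4+2+2+2+1+1=24

a_24 = 24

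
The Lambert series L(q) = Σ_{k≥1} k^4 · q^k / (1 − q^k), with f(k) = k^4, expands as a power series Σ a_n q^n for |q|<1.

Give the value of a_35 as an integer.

a_35 = 1503652

n=35: 1·35 5·7 7·5 35·1  f→[1+625+2401+1500625]=1503652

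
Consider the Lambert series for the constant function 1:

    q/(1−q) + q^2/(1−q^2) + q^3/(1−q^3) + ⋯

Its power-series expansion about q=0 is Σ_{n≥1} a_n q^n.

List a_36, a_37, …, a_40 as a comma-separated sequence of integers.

9, 2, 4, 4, 8

[q^36] f(1)=1,f(2)=1,f(3)=1,f(4)=1,f(6)=1,f(9)=1,f(12)=1,f(18)=1,f(36)=1 ⇒ 9
n=37: 37·1 1·37  f→[1+1]=2
n=38: 1·38 2·19 19·2 38·1  f→[1+1+1+1]=4
d|39:{39,13,3,1}  Σf=1+1+1+1=4
n=40: 1·40 2·20 4·10 5·8 8·5 10·4 20·2 40·1  f→[1+1+1+1+1+1+1+1]=8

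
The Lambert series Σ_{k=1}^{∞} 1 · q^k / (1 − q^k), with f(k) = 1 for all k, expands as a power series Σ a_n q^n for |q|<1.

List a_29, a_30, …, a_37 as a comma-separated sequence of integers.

d|29:{29,1}  Σf=1+1=2
n=30: 1·30 2·15 3·10 5·6 6·5 10·3 15·2 30·1  f→[1+1+1+1+1+1+1+1]=8
[q^31] f(31)=1,f(1)=1 ⇒ 2
n=32: 1·32 2·16 4·8 8·4 16·2 32·1  f→[1+1+1+1+1+1]=6
n=33: 33·1 11·3 3·11 1·33  f→[1+1+1+1]=4
[q^34] f(34)=1,f(17)=1,f(2)=1,f(1)=1 ⇒ 4
d|35:{35,7,5,1}  Σf=1+1+1+1=4
d|36:{1,2,3,4,6,9,12,18,36}  Σf=1+1+1+1+1+1+1+1+1=9
q^37  k|37↦f(k): 37:1 1:1  a_37=2

2, 8, 2, 6, 4, 4, 4, 9, 2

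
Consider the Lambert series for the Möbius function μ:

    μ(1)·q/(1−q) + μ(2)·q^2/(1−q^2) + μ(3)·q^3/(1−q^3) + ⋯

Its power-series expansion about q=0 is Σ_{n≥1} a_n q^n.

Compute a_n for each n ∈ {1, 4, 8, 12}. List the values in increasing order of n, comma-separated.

1, 0, 0, 0

d|1:{1}  Σμ=1=1
[q^4] μ(1)=1,μ(2)=-1,μ(4)=0 ⇒ 0
q^8  k|8↦μ(k): 8:0 4:0 2:-1 1:1  a_8=0
d|12:{1,2,3,4,6,12}  Σμ=1+(-1)+(-1)+0+1+0=0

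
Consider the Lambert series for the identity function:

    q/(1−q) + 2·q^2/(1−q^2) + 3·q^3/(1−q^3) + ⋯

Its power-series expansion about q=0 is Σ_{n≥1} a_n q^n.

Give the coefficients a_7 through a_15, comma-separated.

8, 15, 13, 18, 12, 28, 14, 24, 24

[q^7] f(7)=7,f(1)=1 ⇒ 8
[q^8] f(8)=8,f(4)=4,f(2)=2,f(1)=1 ⇒ 15
d|9:{9,3,1}  Σf=9+3+1=13
d|10:{1,2,5,10}  Σf=1+2+5+10=18
q^11  k|11↦f(k): 1:1 11:11  a_11=12
q^12  k|12↦f(k): 1:1 2:2 3:3 4:4 6:6 12:12  a_12=28
n=13: 13·1 1·13  f→[13+1]=14
q^14  k|14↦f(k): 1:1 2:2 7:7 14:14  a_14=24
[q^15] f(1)=1,f(3)=3,f(5)=5,f(15)=15 ⇒ 24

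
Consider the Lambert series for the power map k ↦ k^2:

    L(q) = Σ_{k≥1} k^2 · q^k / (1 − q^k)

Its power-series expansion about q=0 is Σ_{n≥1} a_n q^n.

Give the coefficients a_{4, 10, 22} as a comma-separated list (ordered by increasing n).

n=4: 4·1 2·2 1·4  f→[16+4+1]=21
q^10  k|10↦f(k): 1:1 2:4 5:25 10:100  a_10=130
q^22  k|22↦f(k): 22:484 11:121 2:4 1:1  a_22=610

21, 130, 610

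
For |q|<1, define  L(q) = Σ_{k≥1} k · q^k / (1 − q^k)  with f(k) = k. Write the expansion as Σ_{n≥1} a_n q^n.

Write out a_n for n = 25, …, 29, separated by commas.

31, 42, 40, 56, 30

q^25  k|25↦f(k): 1:1 5:5 25:25  a_25=31
n=26: 1·26 2·13 13·2 26·1  f→[1+2+13+26]=42
n=27: 1·27 3·9 9·3 27·1  f→[1+3+9+27]=40
[q^28] f(1)=1,f(2)=2,f(4)=4,f(7)=7,f(14)=14,f(28)=28 ⇒ 56
n=29: 29·1 1·29  f→[29+1]=30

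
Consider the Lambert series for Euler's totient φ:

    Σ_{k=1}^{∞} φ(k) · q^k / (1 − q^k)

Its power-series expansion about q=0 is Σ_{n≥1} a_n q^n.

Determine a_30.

q^30  k|30↦φ(k): 1:1 2:1 3:2 5:4 6:2 10:4 15:8 30:8  a_30=30

a_30 = 30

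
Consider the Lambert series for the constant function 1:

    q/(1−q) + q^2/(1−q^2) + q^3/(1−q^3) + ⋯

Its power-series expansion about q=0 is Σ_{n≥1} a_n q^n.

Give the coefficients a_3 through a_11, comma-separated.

2, 3, 2, 4, 2, 4, 3, 4, 2

q^3  k|3↦f(k): 1:1 3:1  a_3=2
q^4  k|4↦f(k): 4:1 2:1 1:1  a_4=3
n=5: 5·1 1·5  f→[1+1]=2
[q^6] f(6)=1,f(3)=1,f(2)=1,f(1)=1 ⇒ 4
[q^7] f(1)=1,f(7)=1 ⇒ 2
d|8:{8,4,2,1}  Σf=1+1+1+1=4
d|9:{9,3,1}  Σf=1+1+1=3
n=10: 1·10 2·5 5·2 10·1  f→[1+1+1+1]=4
d|11:{11,1}  Σf=1+1=2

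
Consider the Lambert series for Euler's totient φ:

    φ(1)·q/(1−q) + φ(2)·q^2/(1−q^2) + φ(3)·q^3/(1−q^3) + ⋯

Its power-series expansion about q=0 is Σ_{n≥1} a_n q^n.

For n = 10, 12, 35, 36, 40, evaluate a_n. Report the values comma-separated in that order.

d|10:{1,2,5,10}  Σφ=1+1+4+4=10
q^12  k|12↦φ(k): 1:1 2:1 3:2 4:2 6:2 12:4  a_12=12
n=35: 1·35 5·7 7·5 35·1  φ→[1+4+6+24]=35
d|36:{1,2,3,4,6,9,12,18,36}  Σφ=1+1+2+2+2+6+4+6+12=36
[q^40] φ(40)=16,φ(20)=8,φ(10)=4,φ(8)=4,φ(5)=4,φ(4)=2,φ(2)=1,φ(1)=1 ⇒ 40

10, 12, 35, 36, 40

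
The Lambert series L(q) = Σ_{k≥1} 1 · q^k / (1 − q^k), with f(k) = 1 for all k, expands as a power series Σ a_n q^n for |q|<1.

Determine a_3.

a_3 = 2

q^3  k|3↦f(k): 3:1 1:1  a_3=2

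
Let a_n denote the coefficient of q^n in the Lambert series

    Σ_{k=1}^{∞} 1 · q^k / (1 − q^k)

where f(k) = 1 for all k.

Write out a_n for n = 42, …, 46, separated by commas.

n=42: 1·42 2·21 3·14 6·7 7·6 14·3 21·2 42·1  f→[1+1+1+1+1+1+1+1]=8
q^43  k|43↦f(k): 1:1 43:1  a_43=2
[q^44] f(44)=1,f(22)=1,f(11)=1,f(4)=1,f(2)=1,f(1)=1 ⇒ 6
[q^45] f(1)=1,f(3)=1,f(5)=1,f(9)=1,f(15)=1,f(45)=1 ⇒ 6
n=46: 1·46 2·23 23·2 46·1  f→[1+1+1+1]=4

8, 2, 6, 6, 4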